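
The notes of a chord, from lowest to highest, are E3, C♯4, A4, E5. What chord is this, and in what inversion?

Reducing to letter names: E, C#, A. These stack in thirds as A–C#–E — an A major triad.
E is the fifth of A major; fifth in the bass means second inversion (figured bass 6/4).

A major, second inversion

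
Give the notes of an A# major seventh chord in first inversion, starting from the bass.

C##, E#, G##, A#

The chord tones are A#–C##–E#–G##. With the third (C##) lowest for first inversion: C##, E#, G##, A#.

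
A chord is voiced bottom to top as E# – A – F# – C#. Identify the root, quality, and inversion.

Reducing to letter names: E#, A, F#, C#. These stack in thirds as F#–A–C#–E# — an F# minor-major seventh chord.
With the seventh (E#) in the bass, the chord is in third inversion (figured bass 4/2).

F# minor-major seventh, third inversion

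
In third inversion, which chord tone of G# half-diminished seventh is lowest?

In third inversion the seventh is lowest. For G# half-diminished seventh (G#–B–D–F#) that is F#.

F#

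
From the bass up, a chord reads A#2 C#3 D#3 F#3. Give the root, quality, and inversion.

D# minor seventh, second inversion

The pitch classes A#, C#, D#, F# arrange in thirds as D#–F#–A#–C#: a D# minor seventh chord.
The lowest note is A#, the fifth of the chord, so this is second inversion (figured bass 4/3).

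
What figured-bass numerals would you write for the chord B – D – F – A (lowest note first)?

The notes B, D, F, A stack in thirds as B–D–F–A — a B half-diminished seventh chord. The bass B is the root, so this is root position: figured 7.

7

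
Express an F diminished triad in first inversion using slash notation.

Fdim/Ab

First inversion of F diminished has the third (Ab) in the bass. As a slash chord: Fdim/Ab.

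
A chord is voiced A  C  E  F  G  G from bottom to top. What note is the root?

Reordering A, C, E, F, G into stacked thirds gives F–A–C–E–G; the bottom of that stack, F, is the root.

F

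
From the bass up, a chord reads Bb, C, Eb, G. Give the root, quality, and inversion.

C minor seventh, third inversion

The distinct note names are Bb, C, Eb, G. Stacked in thirds they read C–Eb–G–Bb, which is a minor seventh chord on C.
The lowest note is Bb, the seventh of the chord, so this is third inversion (figured bass 4/2).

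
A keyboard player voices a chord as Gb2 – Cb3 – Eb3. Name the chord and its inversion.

The distinct note names are Gb, Cb, Eb. Stacked in thirds they read Cb–Eb–Gb, which is a major triad on Cb.
Gb is the fifth of Cb major; fifth in the bass means second inversion (figured bass 6/4).

Cb major, second inversion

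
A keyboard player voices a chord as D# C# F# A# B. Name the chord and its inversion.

B major ninth, first inversion

The pitch classes D#, C#, F#, A#, B arrange in thirds as B–D#–F#–A#–C#: a B major ninth chord.
With the third (D#) in the bass, the chord is in first inversion.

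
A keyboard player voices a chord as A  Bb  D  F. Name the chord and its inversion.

The distinct note names are A, Bb, D, F. Stacked in thirds they read Bb–D–F–A, which is a major seventh chord on Bb.
A is the seventh of Bb major seventh; seventh in the bass means third inversion (figured bass 4/2).

Bb major seventh, third inversion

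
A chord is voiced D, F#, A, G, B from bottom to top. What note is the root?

G

The distinct letter names are D, F#, A, G, B. Arranged as a stack of thirds they read G–B–D–F#–A, so G is the root (a G major ninth chord).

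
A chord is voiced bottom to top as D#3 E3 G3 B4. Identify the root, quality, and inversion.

E minor-major seventh, third inversion

The distinct note names are D#, E, G, B. Stacked in thirds they read E–G–B–D#, which is a minor-major seventh chord on E.
D# is the seventh of E minor-major seventh; seventh in the bass means third inversion (figured bass 4/2).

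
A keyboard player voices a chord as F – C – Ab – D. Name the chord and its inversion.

D half-diminished seventh, first inversion

The distinct note names are F, C, Ab, D. Stacked in thirds they read D–F–Ab–C, which is a half-diminished seventh chord on D.
The lowest note is F, the third of the chord, so this is first inversion (figured bass 6/5).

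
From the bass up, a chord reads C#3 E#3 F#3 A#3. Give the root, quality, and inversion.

F# major seventh, second inversion

Reducing to letter names: C#, E#, F#, A#. These stack in thirds as F#–A#–C#–E# — an F# major seventh chord.
The lowest note is C#, the fifth of the chord, so this is second inversion (figured bass 4/3).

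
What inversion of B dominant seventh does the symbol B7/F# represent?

second inversion

B7/F# means B dominant seventh with F# in the bass. F# is the fifth of B dominant seventh (B–D#–F#–A), so this is second inversion.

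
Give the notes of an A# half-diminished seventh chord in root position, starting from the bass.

A#, C#, E, G#

A# half-diminished seventh is A#–C#–E–G#. Root position puts the root (A#) in the bass, with the remaining tones above: A#, C#, E, G#.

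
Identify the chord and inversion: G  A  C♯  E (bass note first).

The distinct note names are G, A, C#, E. Stacked in thirds they read A–C#–E–G, which is a dominant seventh chord on A.
G is the seventh of A dominant seventh; seventh in the bass means third inversion (figured bass 4/2).

A dominant seventh, third inversion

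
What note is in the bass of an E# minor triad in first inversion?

E# minor is E#–G#–B#. First inversion places the third in the bass: G#.

G#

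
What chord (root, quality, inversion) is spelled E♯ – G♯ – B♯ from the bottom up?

Reducing to letter names: E#, G#, B#. These stack in thirds as E#–G#–B# — an E# minor triad.
The lowest note is E#, the root of the chord, so this is root position (figured bass 5/3).

E# minor, root position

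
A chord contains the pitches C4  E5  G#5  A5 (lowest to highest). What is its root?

The distinct letter names are C, E, G#, A. Arranged as a stack of thirds they read A–C–E–G#, so A is the root (an A minor-major seventh chord).

A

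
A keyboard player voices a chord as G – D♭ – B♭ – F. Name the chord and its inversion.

G half-diminished seventh, root position

Reducing to letter names: G, Db, Bb, F. These stack in thirds as G–Bb–Db–F — a G half-diminished seventh chord.
With the root (G) in the bass, the chord is in root position (figured bass 7).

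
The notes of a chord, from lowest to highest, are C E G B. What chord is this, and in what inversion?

C major seventh, root position

The distinct note names are C, E, G, B. Stacked in thirds they read C–E–G–B, which is a major seventh chord on C.
The lowest note is C, the root of the chord, so this is root position (figured bass 7).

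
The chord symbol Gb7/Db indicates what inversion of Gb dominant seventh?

second inversion

Gb7/Db means Gb dominant seventh with Db in the bass. Db is the fifth of Gb dominant seventh (Gb–Bb–Db–Fb), so this is second inversion.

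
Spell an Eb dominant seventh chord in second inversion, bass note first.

Bb, Db, Eb, G

Spelling Eb dominant seventh: Eb–G–Bb–Db. In second inversion the fifth is bass, giving Bb, Db, Eb, G from the bottom.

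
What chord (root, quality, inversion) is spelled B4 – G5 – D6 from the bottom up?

G major, first inversion

The pitch classes B, G, D arrange in thirds as G–B–D: a G major triad.
The lowest note is B, the third of the chord, so this is first inversion (figured bass 6).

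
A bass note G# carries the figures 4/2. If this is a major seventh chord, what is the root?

A

The figures 4/2 mean the seventh of the chord is in the bass. If G# is the seventh of a major seventh chord, the root is A (chord tones A–C#–E–G#).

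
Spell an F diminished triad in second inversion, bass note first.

Spelling F diminished: F–Ab–Cb. In second inversion the fifth is bass, giving Cb, F, Ab from the bottom.

Cb, F, Ab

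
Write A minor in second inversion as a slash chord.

Am/E

Second inversion of A minor has the fifth (E) in the bass. As a slash chord: Am/E.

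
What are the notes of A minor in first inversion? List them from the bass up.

C, E, A

A minor is A–C–E. First inversion puts the third (C) in the bass, with the remaining tones above: C, E, A.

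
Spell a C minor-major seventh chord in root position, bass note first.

C, Eb, G, B

Spelling C minor-major seventh: C–Eb–G–B. In root position the root is bass, giving C, Eb, G, B from the bottom.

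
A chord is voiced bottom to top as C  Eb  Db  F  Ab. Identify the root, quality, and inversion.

Db major ninth, third inversion

The pitch classes C, Eb, Db, F, Ab arrange in thirds as Db–F–Ab–C–Eb: a Db major ninth chord.
C is the seventh of Db major ninth; seventh in the bass means third inversion.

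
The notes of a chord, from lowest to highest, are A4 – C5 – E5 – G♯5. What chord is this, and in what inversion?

A minor-major seventh, root position

The pitch classes A, C, E, G# arrange in thirds as A–C–E–G#: an A minor-major seventh chord.
The lowest note is A, the root of the chord, so this is root position (figured bass 7).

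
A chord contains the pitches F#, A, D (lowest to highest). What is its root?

D

Reordering F#, A, D into stacked thirds gives D–F#–A; the bottom of that stack, D, is the root.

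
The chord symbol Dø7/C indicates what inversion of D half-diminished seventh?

Dø7/C means D half-diminished seventh with C in the bass. C is the seventh of D half-diminished seventh (D–F–Ab–C), so this is third inversion.

third inversion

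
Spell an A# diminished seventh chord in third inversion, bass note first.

The chord tones are A#–C#–E–G. With the seventh (G) lowest for third inversion: G, A#, C#, E.

G, A#, C#, E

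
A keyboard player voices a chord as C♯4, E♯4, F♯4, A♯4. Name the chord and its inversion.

F# major seventh, second inversion

The pitch classes C#, E#, F#, A# arrange in thirds as F#–A#–C#–E#: an F# major seventh chord.
The lowest note is C#, the fifth of the chord, so this is second inversion (figured bass 4/3).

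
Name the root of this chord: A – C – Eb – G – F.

F

The distinct letter names are A, C, Eb, G, F. Arranged as a stack of thirds they read F–A–C–Eb–G, so F is the root (an F dominant ninth chord).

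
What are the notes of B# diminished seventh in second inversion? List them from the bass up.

F#, A, B#, D#

B# diminished seventh is B#–D#–F#–A. Second inversion puts the fifth (F#) in the bass, with the remaining tones above: F#, A, B#, D#.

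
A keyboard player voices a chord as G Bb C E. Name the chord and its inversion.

C dominant seventh, second inversion

The distinct note names are G, Bb, C, E. Stacked in thirds they read C–E–G–Bb, which is a dominant seventh chord on C.
The lowest note is G, the fifth of the chord, so this is second inversion (figured bass 4/3).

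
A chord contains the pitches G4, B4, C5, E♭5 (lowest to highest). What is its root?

C

Reordering G, B, C, Eb into stacked thirds gives C–Eb–G–B; the bottom of that stack, C, is the root.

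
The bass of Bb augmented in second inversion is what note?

F#

Bb augmented is Bb–D–F#. Second inversion places the fifth in the bass: F#.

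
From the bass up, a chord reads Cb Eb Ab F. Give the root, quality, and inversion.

F half-diminished seventh, second inversion

Reducing to letter names: Cb, Eb, Ab, F. These stack in thirds as F–Ab–Cb–Eb — an F half-diminished seventh chord.
Cb is the fifth of F half-diminished seventh; fifth in the bass means second inversion (figured bass 4/3).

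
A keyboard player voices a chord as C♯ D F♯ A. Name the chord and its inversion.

D major seventh, third inversion

Reducing to letter names: C#, D, F#, A. These stack in thirds as D–F#–A–C# — a D major seventh chord.
The lowest note is C#, the seventh of the chord, so this is third inversion (figured bass 4/2).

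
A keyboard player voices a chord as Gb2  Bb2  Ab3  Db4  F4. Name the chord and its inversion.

Gb major ninth, root position

The pitch classes Gb, Bb, Ab, Db, F arrange in thirds as Gb–Bb–Db–F–Ab: a Gb major ninth chord.
With the root (Gb) in the bass, the chord is in root position.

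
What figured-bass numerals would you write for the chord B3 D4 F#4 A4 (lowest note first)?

7

The notes B, D, F#, A stack in thirds as B–D–F#–A — a B minor seventh chord. The bass B is the root, so this is root position: figured 7.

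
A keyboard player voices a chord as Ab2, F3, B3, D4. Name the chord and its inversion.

The distinct note names are Ab, F, B, D. Stacked in thirds they read B–D–F–Ab, which is a diminished seventh chord on B.
The lowest note is Ab, the seventh of the chord, so this is third inversion (figured bass 4/2).

B diminished seventh, third inversion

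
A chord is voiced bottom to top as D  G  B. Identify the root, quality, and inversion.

Reducing to letter names: D, G, B. These stack in thirds as G–B–D — a G major triad.
D is the fifth of G major; fifth in the bass means second inversion (figured bass 6/4).

G major, second inversion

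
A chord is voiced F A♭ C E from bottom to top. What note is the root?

F

F, Ab, C, E are the tones of an F minor-major seventh chord (F–Ab–C–E), making F the root.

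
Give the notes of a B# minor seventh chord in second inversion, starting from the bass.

The chord tones are B#–D#–F##–A#. With the fifth (F##) lowest for second inversion: F##, A#, B#, D#.

F##, A#, B#, D#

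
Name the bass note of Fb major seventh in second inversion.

In second inversion the fifth is lowest. For Fb major seventh (Fb–Ab–Cb–Eb) that is Cb.

Cb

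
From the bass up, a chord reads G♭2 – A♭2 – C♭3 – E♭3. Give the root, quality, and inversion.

Ab minor seventh, third inversion

The distinct note names are Gb, Ab, Cb, Eb. Stacked in thirds they read Ab–Cb–Eb–Gb, which is a minor seventh chord on Ab.
With the seventh (Gb) in the bass, the chord is in third inversion (figured bass 4/2).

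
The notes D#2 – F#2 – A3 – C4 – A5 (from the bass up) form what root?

D#

The distinct letter names are D#, F#, A, C. Arranged as a stack of thirds they read D#–F#–A–C, so D# is the root (a D# diminished seventh chord).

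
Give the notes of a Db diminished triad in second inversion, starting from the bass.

Abb, Db, Fb

The chord tones are Db–Fb–Abb. With the fifth (Abb) lowest for second inversion: Abb, Db, Fb.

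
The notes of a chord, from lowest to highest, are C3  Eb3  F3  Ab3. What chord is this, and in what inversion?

F minor seventh, second inversion

The distinct note names are C, Eb, F, Ab. Stacked in thirds they read F–Ab–C–Eb, which is a minor seventh chord on F.
C is the fifth of F minor seventh; fifth in the bass means second inversion (figured bass 4/3).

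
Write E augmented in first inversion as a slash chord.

First inversion of E augmented has the third (G#) in the bass. As a slash chord: Eaug/G#.

Eaug/G#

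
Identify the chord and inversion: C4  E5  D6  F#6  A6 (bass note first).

D dominant ninth, third inversion

The distinct note names are C, E, D, F#, A. Stacked in thirds they read D–F#–A–C–E, which is a dominant ninth chord on D.
With the seventh (C) in the bass, the chord is in third inversion.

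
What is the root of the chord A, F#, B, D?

The distinct letter names are A, F#, B, D. Arranged as a stack of thirds they read B–D–F#–A, so B is the root (a B minor seventh chord).

B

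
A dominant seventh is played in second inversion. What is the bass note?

E

In second inversion the fifth is lowest. For A dominant seventh (A–C#–E–G) that is E.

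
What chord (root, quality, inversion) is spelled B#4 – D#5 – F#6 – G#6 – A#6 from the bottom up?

The pitch classes B#, D#, F#, G#, A# arrange in thirds as G#–B#–D#–F#–A#: a G# dominant ninth chord.
B# is the third of G# dominant ninth; third in the bass means first inversion.

G# dominant ninth, first inversion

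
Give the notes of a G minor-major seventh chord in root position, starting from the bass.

G, Bb, D, F#

G minor-major seventh is G–Bb–D–F#. Root position puts the root (G) in the bass, with the remaining tones above: G, Bb, D, F#.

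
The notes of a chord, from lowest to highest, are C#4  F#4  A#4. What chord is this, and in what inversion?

F# major, second inversion

Reducing to letter names: C#, F#, A#. These stack in thirds as F#–A#–C# — an F# major triad.
With the fifth (C#) in the bass, the chord is in second inversion (figured bass 6/4).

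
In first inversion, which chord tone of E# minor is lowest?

G#

The third of E# minor (E#–G#–B#) is G#; that is the bass in first inversion.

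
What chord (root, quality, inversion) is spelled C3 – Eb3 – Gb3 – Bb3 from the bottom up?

C half-diminished seventh, root position

The distinct note names are C, Eb, Gb, Bb. Stacked in thirds they read C–Eb–Gb–Bb, which is a half-diminished seventh chord on C.
C is the root of C half-diminished seventh; root in the bass means root position (figured bass 7).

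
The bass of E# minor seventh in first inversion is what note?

G#

The third of E# minor seventh (E#–G#–B#–D#) is G#; that is the bass in first inversion.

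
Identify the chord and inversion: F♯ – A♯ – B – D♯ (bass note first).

The pitch classes F#, A#, B, D# arrange in thirds as B–D#–F#–A#: a B major seventh chord.
F# is the fifth of B major seventh; fifth in the bass means second inversion (figured bass 4/3).

B major seventh, second inversion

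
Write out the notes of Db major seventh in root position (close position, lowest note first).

Spelling Db major seventh: Db–F–Ab–C. In root position the root is bass, giving Db, F, Ab, C from the bottom.

Db, F, Ab, C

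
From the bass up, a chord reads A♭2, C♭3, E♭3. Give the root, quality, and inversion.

Ab minor, root position

The distinct note names are Ab, Cb, Eb. Stacked in thirds they read Ab–Cb–Eb, which is a minor triad on Ab.
The lowest note is Ab, the root of the chord, so this is root position (figured bass 5/3).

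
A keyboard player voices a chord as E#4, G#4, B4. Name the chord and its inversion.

E# diminished, root position

Reducing to letter names: E#, G#, B. These stack in thirds as E#–G#–B — an E# diminished triad.
With the root (E#) in the bass, the chord is in root position (figured bass 5/3).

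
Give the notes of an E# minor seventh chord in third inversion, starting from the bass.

D#, E#, G#, B#

E# minor seventh is E#–G#–B#–D#. Third inversion puts the seventh (D#) in the bass, with the remaining tones above: D#, E#, G#, B#.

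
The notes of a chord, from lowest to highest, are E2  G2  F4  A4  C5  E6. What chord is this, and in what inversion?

Reducing to letter names: E, G, F, A, C. These stack in thirds as F–A–C–E–G — an F major ninth chord.
E is the seventh of F major ninth; seventh in the bass means third inversion.

F major ninth, third inversion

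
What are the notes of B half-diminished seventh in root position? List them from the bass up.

B, D, F, A

B half-diminished seventh is B–D–F–A. Root position puts the root (B) in the bass, with the remaining tones above: B, D, F, A.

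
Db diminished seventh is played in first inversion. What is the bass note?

The third of Db diminished seventh (Db–Fb–Abb–Cbb) is Fb; that is the bass in first inversion.

Fb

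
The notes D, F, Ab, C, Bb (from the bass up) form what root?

Reordering D, F, Ab, C, Bb into stacked thirds gives Bb–D–F–Ab–C; the bottom of that stack, Bb, is the root.

Bb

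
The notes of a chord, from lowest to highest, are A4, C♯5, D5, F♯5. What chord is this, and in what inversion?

The distinct note names are A, C#, D, F#. Stacked in thirds they read D–F#–A–C#, which is a major seventh chord on D.
The lowest note is A, the fifth of the chord, so this is second inversion (figured bass 4/3).

D major seventh, second inversion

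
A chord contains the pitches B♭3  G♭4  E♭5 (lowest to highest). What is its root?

The distinct letter names are Bb, Gb, Eb. Arranged as a stack of thirds they read Eb–Gb–Bb, so Eb is the root (an Eb minor triad).

Eb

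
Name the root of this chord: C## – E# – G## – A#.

A#

Reordering C##, E#, G##, A# into stacked thirds gives A#–C##–E#–G##; the bottom of that stack, A#, is the root.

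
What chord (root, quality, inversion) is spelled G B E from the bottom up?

Reducing to letter names: G, B, E. These stack in thirds as E–G–B — an E minor triad.
With the third (G) in the bass, the chord is in first inversion (figured bass 6).

E minor, first inversion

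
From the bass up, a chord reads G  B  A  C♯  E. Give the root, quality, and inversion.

A dominant ninth, third inversion

Reducing to letter names: G, B, A, C#, E. These stack in thirds as A–C#–E–G–B — an A dominant ninth chord.
The lowest note is G, the seventh of the chord, so this is third inversion.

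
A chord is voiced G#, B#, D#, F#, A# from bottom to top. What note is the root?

G#

Reordering G#, B#, D#, F#, A# into stacked thirds gives G#–B#–D#–F#–A#; the bottom of that stack, G#, is the root.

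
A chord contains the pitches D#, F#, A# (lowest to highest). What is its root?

Reordering D#, F#, A# into stacked thirds gives D#–F#–A#; the bottom of that stack, D#, is the root.

D#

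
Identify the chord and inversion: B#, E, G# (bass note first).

E augmented, second inversion

Reducing to letter names: B#, E, G#. These stack in thirds as E–G#–B# — an E augmented triad.
The lowest note is B#, the fifth of the chord, so this is second inversion (figured bass 6/4).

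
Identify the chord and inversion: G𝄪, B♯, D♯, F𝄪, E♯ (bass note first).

E# dominant ninth, first inversion

The distinct note names are G##, B#, D#, F##, E#. Stacked in thirds they read E#–G##–B#–D#–F##, which is a dominant ninth chord on E#.
With the third (G##) in the bass, the chord is in first inversion.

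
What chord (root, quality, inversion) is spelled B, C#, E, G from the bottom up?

The pitch classes B, C#, E, G arrange in thirds as C#–E–G–B: a C# half-diminished seventh chord.
With the seventh (B) in the bass, the chord is in third inversion (figured bass 4/2).

C# half-diminished seventh, third inversion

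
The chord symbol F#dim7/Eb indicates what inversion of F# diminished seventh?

F#dim7/Eb means F# diminished seventh with Eb in the bass. Eb is the seventh of F# diminished seventh (F#–A–C–Eb), so this is third inversion.

third inversion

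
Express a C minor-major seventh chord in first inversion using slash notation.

Cm(maj7)/Eb

First inversion of C minor-major seventh has the third (Eb) in the bass. As a slash chord: Cm(maj7)/Eb.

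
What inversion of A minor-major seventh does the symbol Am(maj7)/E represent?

second inversion

Am(maj7)/E means A minor-major seventh with E in the bass. E is the fifth of A minor-major seventh (A–C–E–G#), so this is second inversion.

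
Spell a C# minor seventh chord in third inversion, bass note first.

B, C#, E, G#

Spelling C# minor seventh: C#–E–G#–B. In third inversion the seventh is bass, giving B, C#, E, G# from the bottom.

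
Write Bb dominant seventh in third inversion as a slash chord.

Third inversion of Bb dominant seventh has the seventh (Ab) in the bass. As a slash chord: Bb7/Ab.

Bb7/Ab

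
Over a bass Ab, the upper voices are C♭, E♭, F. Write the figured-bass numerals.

The notes Ab, Cb, Eb, F stack in thirds as F–Ab–Cb–Eb — an F half-diminished seventh chord. The bass Ab is the third, so this is first inversion: figured 6/5.

6/5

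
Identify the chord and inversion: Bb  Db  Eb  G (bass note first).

The distinct note names are Bb, Db, Eb, G. Stacked in thirds they read Eb–G–Bb–Db, which is a dominant seventh chord on Eb.
With the fifth (Bb) in the bass, the chord is in second inversion (figured bass 4/3).

Eb dominant seventh, second inversion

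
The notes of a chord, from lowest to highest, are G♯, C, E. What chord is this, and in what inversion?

C augmented, second inversion

Reducing to letter names: G#, C, E. These stack in thirds as C–E–G# — a C augmented triad.
With the fifth (G#) in the bass, the chord is in second inversion (figured bass 6/4).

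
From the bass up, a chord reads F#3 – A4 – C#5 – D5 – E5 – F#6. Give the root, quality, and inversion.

The distinct note names are F#, A, C#, D, E. Stacked in thirds they read D–F#–A–C#–E, which is a major ninth chord on D.
F# is the third of D major ninth; third in the bass means first inversion.

D major ninth, first inversion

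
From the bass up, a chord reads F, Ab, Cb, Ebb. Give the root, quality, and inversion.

The pitch classes F, Ab, Cb, Ebb arrange in thirds as F–Ab–Cb–Ebb: an F diminished seventh chord.
With the root (F) in the bass, the chord is in root position (figured bass 7).

F diminished seventh, root position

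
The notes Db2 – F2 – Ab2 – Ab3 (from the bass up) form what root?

Db, F, Ab are the tones of a Db major triad (Db–F–Ab), making Db the root.

Db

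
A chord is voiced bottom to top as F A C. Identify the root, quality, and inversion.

Reducing to letter names: F, A, C. These stack in thirds as F–A–C — an F major triad.
With the root (F) in the bass, the chord is in root position (figured bass 5/3).

F major, root position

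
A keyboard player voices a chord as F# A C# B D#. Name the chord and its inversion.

B dominant ninth, second inversion

Reducing to letter names: F#, A, C#, B, D#. These stack in thirds as B–D#–F#–A–C# — a B dominant ninth chord.
F# is the fifth of B dominant ninth; fifth in the bass means second inversion.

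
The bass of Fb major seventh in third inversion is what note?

Eb

The seventh of Fb major seventh (Fb–Ab–Cb–Eb) is Eb; that is the bass in third inversion.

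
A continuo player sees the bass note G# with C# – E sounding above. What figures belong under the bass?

The notes G#, C#, E stack in thirds as C#–E–G# — a C# minor triad. The bass G# is the fifth, so this is second inversion: figured 6/4.

6/4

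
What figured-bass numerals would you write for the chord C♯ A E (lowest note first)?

The notes C#, A, E stack in thirds as A–C#–E — an A major triad. The bass C# is the third, so this is first inversion: figured 6.

6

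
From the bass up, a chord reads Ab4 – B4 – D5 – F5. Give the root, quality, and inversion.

B diminished seventh, third inversion

The distinct note names are Ab, B, D, F. Stacked in thirds they read B–D–F–Ab, which is a diminished seventh chord on B.
With the seventh (Ab) in the bass, the chord is in third inversion (figured bass 4/2).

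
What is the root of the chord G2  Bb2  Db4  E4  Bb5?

The distinct letter names are G, Bb, Db, E. Arranged as a stack of thirds they read E–G–Bb–Db, so E is the root (an E diminished seventh chord).

E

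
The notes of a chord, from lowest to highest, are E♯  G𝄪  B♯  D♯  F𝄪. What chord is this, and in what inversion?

The distinct note names are E#, G##, B#, D#, F##. Stacked in thirds they read E#–G##–B#–D#–F##, which is a dominant ninth chord on E#.
With the root (E#) in the bass, the chord is in root position.

E# dominant ninth, root position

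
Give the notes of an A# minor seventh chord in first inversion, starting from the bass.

C#, E#, G#, A#

Spelling A# minor seventh: A#–C#–E#–G#. In first inversion the third is bass, giving C#, E#, G#, A# from the bottom.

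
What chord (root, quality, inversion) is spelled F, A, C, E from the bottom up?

The pitch classes F, A, C, E arrange in thirds as F–A–C–E: an F major seventh chord.
The lowest note is F, the root of the chord, so this is root position (figured bass 7).

F major seventh, root position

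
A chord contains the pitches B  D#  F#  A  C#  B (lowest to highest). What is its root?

B

B, D#, F#, A, C# are the tones of a B dominant ninth chord (B–D#–F#–A–C#), making B the root.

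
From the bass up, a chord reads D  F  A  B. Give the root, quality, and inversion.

The pitch classes D, F, A, B arrange in thirds as B–D–F–A: a B half-diminished seventh chord.
The lowest note is D, the third of the chord, so this is first inversion (figured bass 6/5).

B half-diminished seventh, first inversion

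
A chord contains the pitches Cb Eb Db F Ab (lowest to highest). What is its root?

Db

Reordering Cb, Eb, Db, F, Ab into stacked thirds gives Db–F–Ab–Cb–Eb; the bottom of that stack, Db, is the root.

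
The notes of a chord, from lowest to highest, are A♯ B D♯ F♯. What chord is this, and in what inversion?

The pitch classes A#, B, D#, F# arrange in thirds as B–D#–F#–A#: a B major seventh chord.
With the seventh (A#) in the bass, the chord is in third inversion (figured bass 4/2).

B major seventh, third inversion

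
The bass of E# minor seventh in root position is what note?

In root position the root is lowest. For E# minor seventh (E#–G#–B#–D#) that is E#.

E#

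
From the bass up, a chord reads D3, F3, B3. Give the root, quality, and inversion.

The distinct note names are D, F, B. Stacked in thirds they read B–D–F, which is a diminished triad on B.
The lowest note is D, the third of the chord, so this is first inversion (figured bass 6).

B diminished, first inversion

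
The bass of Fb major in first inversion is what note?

The third of Fb major (Fb–Ab–Cb) is Ab; that is the bass in first inversion.

Ab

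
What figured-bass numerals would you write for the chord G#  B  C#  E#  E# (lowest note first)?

The notes G#, B, C#, E# stack in thirds as C#–E#–G#–B — a C# dominant seventh chord. The bass G# is the fifth, so this is second inversion: figured 4/3.

4/3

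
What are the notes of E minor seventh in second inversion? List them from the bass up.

Spelling E minor seventh: E–G–B–D. In second inversion the fifth is bass, giving B, D, E, G from the bottom.

B, D, E, G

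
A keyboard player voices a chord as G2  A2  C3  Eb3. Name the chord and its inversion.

Reducing to letter names: G, A, C, Eb. These stack in thirds as A–C–Eb–G — an A half-diminished seventh chord.
The lowest note is G, the seventh of the chord, so this is third inversion (figured bass 4/2).

A half-diminished seventh, third inversion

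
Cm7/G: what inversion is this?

Cm7/G means C minor seventh with G in the bass. G is the fifth of C minor seventh (C–Eb–G–Bb), so this is second inversion.

second inversion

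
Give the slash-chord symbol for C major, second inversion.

C/G

Second inversion of C major has the fifth (G) in the bass. As a slash chord: C/G.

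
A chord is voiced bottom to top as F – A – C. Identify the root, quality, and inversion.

F major, root position

The pitch classes F, A, C arrange in thirds as F–A–C: an F major triad.
F is the root of F major; root in the bass means root position (figured bass 5/3).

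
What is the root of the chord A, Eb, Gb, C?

A

A, Eb, Gb, C are the tones of an A diminished seventh chord (A–C–Eb–Gb), making A the root.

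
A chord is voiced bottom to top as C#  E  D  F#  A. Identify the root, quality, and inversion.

D major ninth, third inversion

Reducing to letter names: C#, E, D, F#, A. These stack in thirds as D–F#–A–C#–E — a D major ninth chord.
The lowest note is C#, the seventh of the chord, so this is third inversion.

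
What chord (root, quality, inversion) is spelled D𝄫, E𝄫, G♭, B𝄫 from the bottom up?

The distinct note names are Dbb, Ebb, Gb, Bbb. Stacked in thirds they read Ebb–Gb–Bbb–Dbb, which is a dominant seventh chord on Ebb.
Dbb is the seventh of Ebb dominant seventh; seventh in the bass means third inversion (figured bass 4/2).

Ebb dominant seventh, third inversion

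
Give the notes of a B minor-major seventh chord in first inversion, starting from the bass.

D, F#, A#, B

B minor-major seventh is B–D–F#–A#. First inversion puts the third (D) in the bass, with the remaining tones above: D, F#, A#, B.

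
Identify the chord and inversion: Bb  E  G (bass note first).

E diminished, second inversion

Reducing to letter names: Bb, E, G. These stack in thirds as E–G–Bb — an E diminished triad.
The lowest note is Bb, the fifth of the chord, so this is second inversion (figured bass 6/4).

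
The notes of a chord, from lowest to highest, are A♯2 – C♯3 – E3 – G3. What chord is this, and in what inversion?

A# diminished seventh, root position

The distinct note names are A#, C#, E, G. Stacked in thirds they read A#–C#–E–G, which is a diminished seventh chord on A#.
A# is the root of A# diminished seventh; root in the bass means root position (figured bass 7).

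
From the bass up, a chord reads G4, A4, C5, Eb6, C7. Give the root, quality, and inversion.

A half-diminished seventh, third inversion

The pitch classes G, A, C, Eb arrange in thirds as A–C–Eb–G: an A half-diminished seventh chord.
The lowest note is G, the seventh of the chord, so this is third inversion (figured bass 4/2).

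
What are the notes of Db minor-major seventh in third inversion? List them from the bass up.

The chord tones are Db–Fb–Ab–C. With the seventh (C) lowest for third inversion: C, Db, Fb, Ab.

C, Db, Fb, Ab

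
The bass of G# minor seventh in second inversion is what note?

D#

In second inversion the fifth is lowest. For G# minor seventh (G#–B–D#–F#) that is D#.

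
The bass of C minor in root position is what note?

C

In root position the root is lowest. For C minor (C–Eb–G) that is C.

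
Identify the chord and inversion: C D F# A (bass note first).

Reducing to letter names: C, D, F#, A. These stack in thirds as D–F#–A–C — a D dominant seventh chord.
With the seventh (C) in the bass, the chord is in third inversion (figured bass 4/2).

D dominant seventh, third inversion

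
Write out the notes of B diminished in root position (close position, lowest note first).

B, D, F

B diminished is B–D–F. Root position puts the root (B) in the bass, with the remaining tones above: B, D, F.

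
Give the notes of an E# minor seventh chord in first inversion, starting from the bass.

G#, B#, D#, E#

E# minor seventh is E#–G#–B#–D#. First inversion puts the third (G#) in the bass, with the remaining tones above: G#, B#, D#, E#.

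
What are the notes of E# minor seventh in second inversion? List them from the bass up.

The chord tones are E#–G#–B#–D#. With the fifth (B#) lowest for second inversion: B#, D#, E#, G#.

B#, D#, E#, G#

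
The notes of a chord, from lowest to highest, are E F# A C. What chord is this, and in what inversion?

F# half-diminished seventh, third inversion

The pitch classes E, F#, A, C arrange in thirds as F#–A–C–E: an F# half-diminished seventh chord.
E is the seventh of F# half-diminished seventh; seventh in the bass means third inversion (figured bass 4/2).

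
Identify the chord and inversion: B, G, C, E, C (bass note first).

C major seventh, third inversion

Reducing to letter names: B, G, C, E. These stack in thirds as C–E–G–B — a C major seventh chord.
The lowest note is B, the seventh of the chord, so this is third inversion (figured bass 4/2).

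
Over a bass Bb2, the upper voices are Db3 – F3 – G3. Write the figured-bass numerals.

6/5

The notes Bb, Db, F, G stack in thirds as G–Bb–Db–F — a G half-diminished seventh chord. The bass Bb is the third, so this is first inversion: figured 6/5.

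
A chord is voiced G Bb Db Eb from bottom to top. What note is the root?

The distinct letter names are G, Bb, Db, Eb. Arranged as a stack of thirds they read Eb–G–Bb–Db, so Eb is the root (an Eb dominant seventh chord).

Eb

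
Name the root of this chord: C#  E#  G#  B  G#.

The distinct letter names are C#, E#, G#, B. Arranged as a stack of thirds they read C#–E#–G#–B, so C# is the root (a C# dominant seventh chord).

C#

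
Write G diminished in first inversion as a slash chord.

First inversion of G diminished has the third (Bb) in the bass. As a slash chord: Gdim/Bb.

Gdim/Bb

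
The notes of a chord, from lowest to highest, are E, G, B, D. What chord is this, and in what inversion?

E minor seventh, root position

Reducing to letter names: E, G, B, D. These stack in thirds as E–G–B–D — an E minor seventh chord.
The lowest note is E, the root of the chord, so this is root position (figured bass 7).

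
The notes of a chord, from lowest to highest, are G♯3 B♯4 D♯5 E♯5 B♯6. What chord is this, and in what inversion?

E# minor seventh, first inversion

The distinct note names are G#, B#, D#, E#. Stacked in thirds they read E#–G#–B#–D#, which is a minor seventh chord on E#.
With the third (G#) in the bass, the chord is in first inversion (figured bass 6/5).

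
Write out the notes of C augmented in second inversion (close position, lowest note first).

C augmented is C–E–G#. Second inversion puts the fifth (G#) in the bass, with the remaining tones above: G#, C, E.

G#, C, E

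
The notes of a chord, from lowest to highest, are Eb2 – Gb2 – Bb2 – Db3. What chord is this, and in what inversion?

Eb minor seventh, root position

The distinct note names are Eb, Gb, Bb, Db. Stacked in thirds they read Eb–Gb–Bb–Db, which is a minor seventh chord on Eb.
The lowest note is Eb, the root of the chord, so this is root position (figured bass 7).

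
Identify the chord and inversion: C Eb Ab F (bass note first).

F minor seventh, second inversion

Reducing to letter names: C, Eb, Ab, F. These stack in thirds as F–Ab–C–Eb — an F minor seventh chord.
C is the fifth of F minor seventh; fifth in the bass means second inversion (figured bass 4/3).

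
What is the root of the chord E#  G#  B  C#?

C#

The distinct letter names are E#, G#, B, C#. Arranged as a stack of thirds they read C#–E#–G#–B, so C# is the root (a C# dominant seventh chord).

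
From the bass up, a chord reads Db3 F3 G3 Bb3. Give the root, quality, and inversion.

G half-diminished seventh, second inversion

The pitch classes Db, F, G, Bb arrange in thirds as G–Bb–Db–F: a G half-diminished seventh chord.
Db is the fifth of G half-diminished seventh; fifth in the bass means second inversion (figured bass 4/3).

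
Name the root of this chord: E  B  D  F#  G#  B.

Reordering E, B, D, F#, G# into stacked thirds gives E–G#–B–D–F#; the bottom of that stack, E, is the root.

E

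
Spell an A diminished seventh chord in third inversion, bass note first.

Gb, A, C, Eb

The chord tones are A–C–Eb–Gb. With the seventh (Gb) lowest for third inversion: Gb, A, C, Eb.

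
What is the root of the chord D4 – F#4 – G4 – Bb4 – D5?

Reordering D, F#, G, Bb into stacked thirds gives G–Bb–D–F#; the bottom of that stack, G, is the root.

G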